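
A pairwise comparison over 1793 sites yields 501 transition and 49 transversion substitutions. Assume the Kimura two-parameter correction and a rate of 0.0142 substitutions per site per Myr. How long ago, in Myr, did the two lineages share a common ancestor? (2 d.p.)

16.03

P = 501/1793 ≈ 0.27942 and Q = 49/1793 ≈ 0.027328.
Under the Kimura two-parameter model, d = −½ ln(1 − 2P − Q) − ¼ ln(1 − 2Q).
1 − 2P − Q = 0.413832, giving −½ ln(0.413832) = 0.441148.
1 − 2Q = 0.945344, giving −¼ ln(0.945344) = 0.014052.
d = 0.441148 + 0.014052 = 0.455200.
Under a molecular clock d = 2μt, so t = d/(2μ) = 0.455200 / (2 × 0.0142) = 16.03 Myr.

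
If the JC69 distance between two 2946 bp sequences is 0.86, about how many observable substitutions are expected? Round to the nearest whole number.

Invert JC69: p = (3/4)(1 − e^(−4d/3)) = 0.75 × (1 − e^(-1.146667)) = 0.75 × (1 − 0.317694) = 0.511730.
Expected differing sites = pL ≈ 0.511730 × 2946 = 1507.55658 ≈ 1508.

1508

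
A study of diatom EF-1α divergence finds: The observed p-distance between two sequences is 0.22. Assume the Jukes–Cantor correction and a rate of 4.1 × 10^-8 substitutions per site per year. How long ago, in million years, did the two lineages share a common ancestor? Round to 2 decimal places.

3.18

d = −(3/4) ln(1 − 4p/3) = −0.75 ln(1 − 0.293333) = −0.75 ln(0.706667)
  = −0.75 × (-0.347196) = 0.260397 substitutions/site.
Under a molecular clock d = 2μt, so t = d/(2μ) = 0.260397 / (2 × 4.1 × 10^-8) = 3.18 million years.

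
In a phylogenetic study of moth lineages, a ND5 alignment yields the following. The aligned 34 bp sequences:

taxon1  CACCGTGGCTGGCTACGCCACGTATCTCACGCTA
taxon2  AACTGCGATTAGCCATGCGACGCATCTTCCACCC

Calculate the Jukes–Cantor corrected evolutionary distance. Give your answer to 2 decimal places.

The sequences differ at 15 of 34 sites, so p = 15/34 ≈ 0.441176.
d = −(3/4) ln(1 − 4p/3) = −0.75 ln(1 − 0.588235) = −0.75 ln(0.411765)
  = −0.75 × (-0.887302) = 0.665477 substitutions/site.

0.67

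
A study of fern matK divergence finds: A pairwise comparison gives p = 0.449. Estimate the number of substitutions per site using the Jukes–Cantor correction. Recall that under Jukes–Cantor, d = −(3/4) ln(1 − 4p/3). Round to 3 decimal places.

d = −(3/4) ln(1 − 4p/3) = −0.75 ln(1 − 0.598667) = −0.75 ln(0.401333)
  = −0.75 × (-0.912964) = 0.684723 substitutions/site.

0.685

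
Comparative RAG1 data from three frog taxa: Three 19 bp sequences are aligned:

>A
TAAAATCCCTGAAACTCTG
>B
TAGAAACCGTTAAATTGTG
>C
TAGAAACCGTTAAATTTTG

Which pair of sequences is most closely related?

B and C

A–B: 6/19 differ, p = 0.316, d = 0.410.
A–C: 6/19 differ, p = 0.316, d = 0.410.
B–C: 1/19 differ, p = 0.053, d = 0.055.
The smallest distance is between B and C.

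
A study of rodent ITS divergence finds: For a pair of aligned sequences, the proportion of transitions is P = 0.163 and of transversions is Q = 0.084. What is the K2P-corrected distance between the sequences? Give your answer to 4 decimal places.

0.3098

Under the Kimura two-parameter model, d = −½ ln(1 − 2P − Q) − ¼ ln(1 − 2Q).
1 − 2P − Q = 0.59, giving −½ ln(0.59) = 0.263816.
1 − 2Q = 0.832, giving −¼ ln(0.832) = 0.045981.
d = 0.263816 + 0.045981 = 0.309797.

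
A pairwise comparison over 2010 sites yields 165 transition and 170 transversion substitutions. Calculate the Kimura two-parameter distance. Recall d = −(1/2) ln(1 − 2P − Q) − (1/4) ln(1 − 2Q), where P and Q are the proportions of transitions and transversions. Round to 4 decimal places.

P = 165/2010 ≈ 0.08209 and Q = 170/2010 ≈ 0.084577.
Under the Kimura two-parameter model, d = −½ ln(1 − 2P − Q) − ¼ ln(1 − 2Q).
1 − 2P − Q = 0.751243, giving −½ ln(0.751243) = 0.143013.
1 − 2Q = 0.830846, giving −¼ ln(0.830846) = 0.046328.
d = 0.143013 + 0.046328 = 0.189341.

0.1893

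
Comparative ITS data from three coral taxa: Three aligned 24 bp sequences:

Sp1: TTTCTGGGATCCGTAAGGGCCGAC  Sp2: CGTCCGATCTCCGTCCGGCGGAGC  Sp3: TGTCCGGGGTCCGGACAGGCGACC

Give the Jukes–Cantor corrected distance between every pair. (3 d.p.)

d(Sp1,Sp2) = 0.961, d(Sp1,Sp3) = 0.520, d(Sp2,Sp3) = 0.608

Sp1–Sp2: 13/24 sites differ → p ≈ 0.541667, d = −0.75 ln(1 − 0.722223) = 0.960702 ≈ 0.961.
Sp1–Sp3: 9/24 sites differ → p = 0.375, d = −0.75 ln(1 − 0.5) = 0.519860 ≈ 0.520.
Sp2–Sp3: 10/24 sites differ → p ≈ 0.416667, d = −0.75 ln(1 − 0.555556) = 0.608198 ≈ 0.608.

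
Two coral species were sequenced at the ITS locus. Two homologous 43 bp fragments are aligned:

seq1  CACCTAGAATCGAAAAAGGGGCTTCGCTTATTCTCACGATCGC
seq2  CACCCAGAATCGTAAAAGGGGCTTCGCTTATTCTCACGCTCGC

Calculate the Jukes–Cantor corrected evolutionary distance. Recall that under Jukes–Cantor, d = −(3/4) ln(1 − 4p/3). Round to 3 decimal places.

The sequences differ at 3 of 43 sites (5, 13, 39), so p = 3/43 ≈ 0.069767.
d = −(3/4) ln(1 − 4p/3) = −0.75 ln(1 − 0.093023) = −0.75 ln(0.906977)
  = −0.75 × (-0.097638) = 0.073229 substitutions/site.

0.073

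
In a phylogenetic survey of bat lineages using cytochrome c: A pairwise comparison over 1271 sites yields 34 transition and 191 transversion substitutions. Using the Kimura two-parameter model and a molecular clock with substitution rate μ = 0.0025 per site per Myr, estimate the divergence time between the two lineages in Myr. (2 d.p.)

40.66

P = 34/1271 ≈ 0.026751 and Q = 191/1271 ≈ 0.150275.
Under the Kimura two-parameter model, d = −½ ln(1 − 2P − Q) − ¼ ln(1 − 2Q).
1 − 2P − Q = 0.796223, giving −½ ln(0.796223) = 0.113938.
1 − 2Q = 0.69945, giving −¼ ln(0.69945) = 0.089365.
d = 0.113938 + 0.089365 = 0.203303.
Under a molecular clock d = 2μt, so t = d/(2μ) = 0.203303 / (2 × 0.0025) = 40.66 Myr.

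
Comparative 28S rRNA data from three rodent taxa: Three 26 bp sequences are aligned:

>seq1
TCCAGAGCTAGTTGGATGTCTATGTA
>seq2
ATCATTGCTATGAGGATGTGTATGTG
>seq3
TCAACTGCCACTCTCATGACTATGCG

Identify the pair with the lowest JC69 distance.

seq1 and seq2

seq1–seq2: 9/26 differ, p = 0.346, d = 0.464.
seq1–seq3: 11/26 differ, p = 0.423, d = 0.623.
seq2–seq3: 13/26 differ, p = 0.500, d = 0.824.
The smallest distance is between seq1 and seq2.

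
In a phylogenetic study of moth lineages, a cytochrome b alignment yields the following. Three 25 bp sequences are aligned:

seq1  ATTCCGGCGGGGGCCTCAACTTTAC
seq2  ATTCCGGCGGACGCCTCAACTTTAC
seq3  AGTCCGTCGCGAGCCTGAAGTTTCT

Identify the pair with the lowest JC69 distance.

seq1–seq2: 2/25 differ, p = 0.080, d = 0.085.
seq1–seq3: 8/25 differ, p = 0.320, d = 0.417.
seq2–seq3: 9/25 differ, p = 0.360, d = 0.490.
The smallest distance is between seq1 and seq2.

seq1 and seq2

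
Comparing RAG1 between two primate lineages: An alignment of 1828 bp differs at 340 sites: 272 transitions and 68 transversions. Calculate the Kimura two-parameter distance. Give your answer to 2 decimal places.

0.22

P = 272/1828 ≈ 0.148796 and Q = 68/1828 ≈ 0.037199.
Under the Kimura two-parameter model, d = −½ ln(1 − 2P − Q) − ¼ ln(1 − 2Q).
1 − 2P − Q = 0.665209, giving −½ ln(0.665209) = 0.203827.
1 − 2Q = 0.925602, giving −¼ ln(0.925602) = 0.019328.
d = 0.203827 + 0.019328 = 0.223155.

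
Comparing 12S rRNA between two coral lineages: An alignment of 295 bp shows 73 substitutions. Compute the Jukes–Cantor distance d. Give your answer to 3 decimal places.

p = 73/295 ≈ 0.247458.
d = −(3/4) ln(1 − 4p/3) = −0.75 ln(1 − 0.329944) = −0.75 ln(0.670056)
  = −0.75 × (-0.400394) = 0.300296 substitutions/site.

0.300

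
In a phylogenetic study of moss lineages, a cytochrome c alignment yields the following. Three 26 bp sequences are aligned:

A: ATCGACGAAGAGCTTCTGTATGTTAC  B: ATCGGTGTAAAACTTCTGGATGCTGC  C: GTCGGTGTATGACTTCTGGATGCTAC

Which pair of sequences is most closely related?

A–B: 8/26 differ, p = 0.308, d = 0.396.
A–C: 9/26 differ, p = 0.346, d = 0.464.
B–C: 4/26 differ, p = 0.154, d = 0.172.
The smallest distance is between B and C.

B and C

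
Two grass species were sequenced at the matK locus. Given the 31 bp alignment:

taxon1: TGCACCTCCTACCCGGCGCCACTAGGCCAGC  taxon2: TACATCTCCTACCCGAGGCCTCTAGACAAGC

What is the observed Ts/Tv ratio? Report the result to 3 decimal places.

1.333

Transitions are A↔G and C↔T; transversions are all other mismatches.
Transitions: 4. Transversions: 3.
R = 4/3 = 1.333333… ≈ 1.333 (to 3 d.p.).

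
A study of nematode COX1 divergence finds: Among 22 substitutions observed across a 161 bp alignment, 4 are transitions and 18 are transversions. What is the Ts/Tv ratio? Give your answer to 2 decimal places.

R = 4/18 = 0.222222… ≈ 0.22 (to 2 d.p.).

0.22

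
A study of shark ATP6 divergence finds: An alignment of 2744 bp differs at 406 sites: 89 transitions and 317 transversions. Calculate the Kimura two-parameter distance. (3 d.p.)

0.165

P = 89/2744 ≈ 0.032434 and Q = 317/2744 ≈ 0.115525.
Under the Kimura two-parameter model, d = −½ ln(1 − 2P − Q) − ¼ ln(1 − 2Q).
1 − 2P − Q = 0.819607, giving −½ ln(0.819607) = 0.099465.
1 − 2Q = 0.76895, giving −¼ ln(0.76895) = 0.065682.
d = 0.099465 + 0.065682 = 0.165147.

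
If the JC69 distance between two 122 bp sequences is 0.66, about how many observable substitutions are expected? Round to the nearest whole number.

Invert JC69: p = (3/4)(1 − e^(−4d/3)) = 0.75 × (1 − e^(-0.88)) = 0.75 × (1 − 0.414783) = 0.438913.
Expected differing sites = pL ≈ 0.438913 × 122 = 53.547386 ≈ 54.

54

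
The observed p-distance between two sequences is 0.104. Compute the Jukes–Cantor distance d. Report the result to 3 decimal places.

0.112

d = −(3/4) ln(1 − 4p/3) = −0.75 ln(1 − 0.138667) = −0.75 ln(0.861333)
  = −0.75 × (-0.149274) = 0.111956 substitutions/site.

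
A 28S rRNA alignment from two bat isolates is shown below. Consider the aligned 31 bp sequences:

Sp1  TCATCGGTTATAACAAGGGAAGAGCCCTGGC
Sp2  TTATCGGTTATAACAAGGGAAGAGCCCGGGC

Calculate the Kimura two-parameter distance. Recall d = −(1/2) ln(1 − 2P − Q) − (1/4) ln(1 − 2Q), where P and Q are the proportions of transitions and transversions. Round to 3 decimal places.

Of 31 sites, 1 differences are transitions and 1 are transversions, so P = 1/31 ≈ 0.032258 and Q = 1/31 ≈ 0.032258.
Under the Kimura two-parameter model, d = −½ ln(1 − 2P − Q) − ¼ ln(1 − 2Q).
1 − 2P − Q = 0.903226, giving −½ ln(0.903226) = 0.050891.
1 − 2Q = 0.935484, giving −¼ ln(0.935484) = 0.016673.
d = 0.050891 + 0.016673 = 0.067564.

0.068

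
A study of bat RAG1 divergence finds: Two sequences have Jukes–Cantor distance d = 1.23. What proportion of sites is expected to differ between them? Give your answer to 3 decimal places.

0.605

p = (3/4)(1 − e^(−4d/3)) = 0.75 × (1 − e^(-1.64)) = 0.75 × (1 − 0.193980) = 0.604515.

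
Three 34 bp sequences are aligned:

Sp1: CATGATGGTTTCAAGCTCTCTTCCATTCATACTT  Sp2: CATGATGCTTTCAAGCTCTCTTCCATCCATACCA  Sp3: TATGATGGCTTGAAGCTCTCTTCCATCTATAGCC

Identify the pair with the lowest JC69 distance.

Sp1 and Sp2

Sp1–Sp2: 4/34 differ, p = 0.118, d = 0.128.
Sp1–Sp3: 8/34 differ, p = 0.235, d = 0.282.
Sp2–Sp3: 7/34 differ, p = 0.206, d = 0.241.
The smallest distance is between Sp1 and Sp2.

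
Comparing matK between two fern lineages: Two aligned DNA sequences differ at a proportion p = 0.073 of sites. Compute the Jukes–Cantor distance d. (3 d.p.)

d = −(3/4) ln(1 − 4p/3) = −0.75 ln(1 − 0.097333) = −0.75 ln(0.902667)
  = −0.75 × (-0.102402) = 0.076802 substitutions/site.

0.077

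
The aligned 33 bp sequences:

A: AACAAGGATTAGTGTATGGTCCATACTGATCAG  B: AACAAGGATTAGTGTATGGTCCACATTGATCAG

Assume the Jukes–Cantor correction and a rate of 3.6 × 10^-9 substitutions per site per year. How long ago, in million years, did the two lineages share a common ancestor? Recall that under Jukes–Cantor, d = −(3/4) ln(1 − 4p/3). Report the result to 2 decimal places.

8.78

The sequences differ at 2 of 33 sites (24, 26), so p = 2/33 ≈ 0.060606.
d = −(3/4) ln(1 − 4p/3) = −0.75 ln(1 − 0.080808) = −0.75 ln(0.919192)
  = −0.75 × (-0.084260) = 0.063195 substitutions/site.
Under a molecular clock d = 2μt, so t = d/(2μ) = 0.063195 / (2 × 3.6 × 10^-9) = 8.78 million years.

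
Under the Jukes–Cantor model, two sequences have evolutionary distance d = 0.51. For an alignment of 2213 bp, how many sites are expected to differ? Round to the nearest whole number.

819

Invert JC69: p = (3/4)(1 − e^(−4d/3)) = 0.75 × (1 − e^(-0.68)) = 0.75 × (1 − 0.506617) = 0.370037.
Expected differing sites = pL ≈ 0.370037 × 2213 = 818.891881 ≈ 819.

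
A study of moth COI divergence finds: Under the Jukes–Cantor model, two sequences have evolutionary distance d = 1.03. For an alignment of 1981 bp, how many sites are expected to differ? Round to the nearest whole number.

Invert JC69: p = (3/4)(1 − e^(−4d/3)) = 0.75 × (1 − e^(-1.373333)) = 0.75 × (1 − 0.253261) = 0.560054.
Expected differing sites = pL ≈ 0.560054 × 1981 = 1109.466974 ≈ 1109.

1109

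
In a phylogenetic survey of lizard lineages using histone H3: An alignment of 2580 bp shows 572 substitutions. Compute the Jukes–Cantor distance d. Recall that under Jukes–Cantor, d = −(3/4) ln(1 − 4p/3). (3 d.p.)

p = 572/2580 ≈ 0.221705.
d = −(3/4) ln(1 − 4p/3) = −0.75 ln(1 − 0.295607) = −0.75 ln(0.704393)
  = −0.75 × (-0.350419) = 0.262814 substitutions/site.

0.263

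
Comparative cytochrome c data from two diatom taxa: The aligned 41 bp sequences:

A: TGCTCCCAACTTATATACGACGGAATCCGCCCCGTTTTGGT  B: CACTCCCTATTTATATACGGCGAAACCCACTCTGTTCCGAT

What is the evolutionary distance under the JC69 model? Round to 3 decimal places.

0.412

The sequences differ at 13 of 41 sites, so p = 13/41 ≈ 0.317073.
d = −(3/4) ln(1 − 4p/3) = −0.75 ln(1 − 0.422764) = −0.75 ln(0.577236)
  = −0.75 × (-0.549504) = 0.412128 substitutions/site.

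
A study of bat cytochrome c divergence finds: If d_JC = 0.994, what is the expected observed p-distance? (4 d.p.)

0.5507

p = (3/4)(1 − e^(−4d/3)) = 0.75 × (1 − e^(-1.325333)) = 0.75 × (1 − 0.265714) = 0.550715.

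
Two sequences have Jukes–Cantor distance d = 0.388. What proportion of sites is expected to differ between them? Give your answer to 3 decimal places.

p = (3/4)(1 − e^(−4d/3)) = 0.75 × (1 − e^(-0.517333)) = 0.75 × (1 − 0.596108) = 0.302919.

0.303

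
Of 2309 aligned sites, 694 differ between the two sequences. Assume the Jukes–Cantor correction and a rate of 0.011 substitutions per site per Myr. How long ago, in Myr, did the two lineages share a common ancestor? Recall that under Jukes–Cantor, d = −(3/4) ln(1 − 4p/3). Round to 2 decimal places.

17.46

p = 694/2309 ≈ 0.300563.
d = −(3/4) ln(1 − 4p/3) = −0.75 ln(1 − 0.400751) = −0.75 ln(0.599249)
  = −0.75 × (-0.512078) = 0.384059 substitutions/site.
Under a molecular clock d = 2μt, so t = d/(2μ) = 0.384059 / (2 × 0.011) = 17.46 Myr.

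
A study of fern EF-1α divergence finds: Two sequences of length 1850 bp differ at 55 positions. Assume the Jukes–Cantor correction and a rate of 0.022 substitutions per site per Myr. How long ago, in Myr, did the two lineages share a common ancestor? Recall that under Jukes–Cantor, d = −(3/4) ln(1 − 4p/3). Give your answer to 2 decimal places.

0.69

p = 55/1850 ≈ 0.02973.
d = −(3/4) ln(1 − 4p/3) = −0.75 ln(1 − 0.03964) = −0.75 ln(0.96036)
  = −0.75 × (-0.040447) = 0.030335 substitutions/site.
Under a molecular clock d = 2μt, so t = d/(2μ) = 0.030335 / (2 × 0.022) = 0.69 Myr.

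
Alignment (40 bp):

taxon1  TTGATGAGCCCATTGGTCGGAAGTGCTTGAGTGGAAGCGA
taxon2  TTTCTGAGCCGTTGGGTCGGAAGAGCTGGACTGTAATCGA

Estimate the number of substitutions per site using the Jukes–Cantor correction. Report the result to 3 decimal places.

The sequences differ at 10 of 40 sites (3, 4, 11, 12, 14, 24, 28, 31, 34, 37), so p = 10/40 = 0.25.
d = −(3/4) ln(1 − 4p/3) = −0.75 ln(1 − 0.333333) = −0.75 ln(0.666667)
  = −0.75 × (-0.405465) = 0.304099 substitutions/site.

0.304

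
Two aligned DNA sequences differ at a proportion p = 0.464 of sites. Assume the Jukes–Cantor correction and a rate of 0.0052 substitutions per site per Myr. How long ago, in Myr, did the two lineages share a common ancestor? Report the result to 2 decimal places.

69.53

d = −(3/4) ln(1 − 4p/3) = −0.75 ln(1 − 0.618667) = −0.75 ln(0.381333)
  = −0.75 × (-0.964082) = 0.723062 substitutions/site.
Under a molecular clock d = 2μt, so t = d/(2μ) = 0.723062 / (2 × 0.0052) = 69.53 Myr.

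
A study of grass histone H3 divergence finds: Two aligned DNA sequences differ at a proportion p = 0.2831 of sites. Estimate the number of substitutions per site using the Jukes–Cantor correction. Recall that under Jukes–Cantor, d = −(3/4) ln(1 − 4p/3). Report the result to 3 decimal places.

0.355

d = −(3/4) ln(1 − 4p/3) = −0.75 ln(1 − 0.377467) = −0.75 ln(0.622533)
  = −0.75 × (-0.473959) = 0.355469 substitutions/site.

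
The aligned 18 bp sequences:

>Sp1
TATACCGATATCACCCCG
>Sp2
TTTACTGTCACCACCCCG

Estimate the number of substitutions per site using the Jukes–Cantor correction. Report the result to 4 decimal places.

The sequences differ at 5 of 18 sites (2, 6, 8, 9, 11), so p = 5/18 ≈ 0.277778.
d = −(3/4) ln(1 − 4p/3) = −0.75 ln(1 − 0.370371) = −0.75 ln(0.629629)
  = −0.75 × (-0.462625) = 0.346969 substitutions/site.

0.3470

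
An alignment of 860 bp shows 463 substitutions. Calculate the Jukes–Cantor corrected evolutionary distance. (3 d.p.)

0.949

p = 463/860 ≈ 0.538372.
d = −(3/4) ln(1 − 4p/3) = −0.75 ln(1 − 0.717829) = −0.75 ln(0.282171)
  = −0.75 × (-1.265242) = 0.948932 substitutions/site.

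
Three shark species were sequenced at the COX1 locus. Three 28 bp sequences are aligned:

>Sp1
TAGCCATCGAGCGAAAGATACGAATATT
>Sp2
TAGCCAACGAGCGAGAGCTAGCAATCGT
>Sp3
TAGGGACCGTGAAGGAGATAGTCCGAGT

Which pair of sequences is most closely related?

Sp1 and Sp2

Sp1–Sp2: 7/28 differ, p = 0.250, d = 0.304.
Sp1–Sp3: 14/28 differ, p = 0.500, d = 0.824.
Sp2–Sp3: 13/28 differ, p = 0.464, d = 0.724.
The smallest distance is between Sp1 and Sp2.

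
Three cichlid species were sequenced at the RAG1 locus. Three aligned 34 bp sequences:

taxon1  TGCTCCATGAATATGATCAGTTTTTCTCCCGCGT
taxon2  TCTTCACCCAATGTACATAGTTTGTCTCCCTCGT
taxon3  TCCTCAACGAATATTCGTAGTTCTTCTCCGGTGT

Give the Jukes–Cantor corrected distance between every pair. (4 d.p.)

d(taxon1,taxon2) = 0.5347, d(taxon1,taxon3) = 0.3734, d(taxon2,taxon3) = 0.4234

taxon1–taxon2: 13/34 sites differ → p ≈ 0.382353, d = −0.75 ln(1 − 0.509804) = 0.534712 ≈ 0.5347.
taxon1–taxon3: 10/34 sites differ → p ≈ 0.294118, d = −0.75 ln(1 − 0.392157) = 0.373379 ≈ 0.3734.
taxon2–taxon3: 11/34 sites differ → p ≈ 0.323529, d = −0.75 ln(1 − 0.431372) = 0.423397 ≈ 0.4234.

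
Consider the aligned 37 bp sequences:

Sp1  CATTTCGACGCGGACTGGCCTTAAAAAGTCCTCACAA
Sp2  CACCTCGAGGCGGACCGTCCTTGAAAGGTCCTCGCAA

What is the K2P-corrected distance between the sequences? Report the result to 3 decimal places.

0.266

Of 37 sites, 6 differences are transitions and 2 are transversions, so P = 6/37 ≈ 0.162162 and Q = 2/37 ≈ 0.054054.
Under the Kimura two-parameter model, d = −½ ln(1 − 2P − Q) − ¼ ln(1 − 2Q).
1 − 2P − Q = 0.621622, giving −½ ln(0.621622) = 0.237712.
1 − 2Q = 0.891892, giving −¼ ln(0.891892) = 0.028603.
d = 0.237712 + 0.028603 = 0.266315.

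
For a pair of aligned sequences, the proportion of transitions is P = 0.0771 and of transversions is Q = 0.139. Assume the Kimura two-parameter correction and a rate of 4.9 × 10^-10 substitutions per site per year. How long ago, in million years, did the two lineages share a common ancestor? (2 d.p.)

260.14

Under the Kimura two-parameter model, d = −½ ln(1 − 2P − Q) − ¼ ln(1 − 2Q).
1 − 2P − Q = 0.7068, giving −½ ln(0.7068) = 0.173504.
1 − 2Q = 0.722, giving −¼ ln(0.722) = 0.081433.
d = 0.173504 + 0.081433 = 0.254937.
Under a molecular clock d = 2μt, so t = d/(2μ) = 0.254937 / (2 × 4.9 × 10^-10) = 260.14 million years.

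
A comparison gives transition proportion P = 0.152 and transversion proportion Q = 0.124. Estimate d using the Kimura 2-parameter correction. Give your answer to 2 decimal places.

0.35

Under the Kimura two-parameter model, d = −½ ln(1 − 2P − Q) − ¼ ln(1 − 2Q).
1 − 2P − Q = 0.572, giving −½ ln(0.572) = 0.279308.
1 − 2Q = 0.752, giving −¼ ln(0.752) = 0.071255.
d = 0.279308 + 0.071255 = 0.350563.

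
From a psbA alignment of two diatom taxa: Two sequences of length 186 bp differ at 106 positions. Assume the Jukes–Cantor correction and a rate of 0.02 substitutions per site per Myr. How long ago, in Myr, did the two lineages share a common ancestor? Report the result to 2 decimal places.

26.75

p = 106/186 ≈ 0.569892.
d = −(3/4) ln(1 − 4p/3) = −0.75 ln(1 − 0.759856) = −0.75 ln(0.240144)
  = −0.75 × (-1.426517) = 1.069888 substitutions/site.
Under a molecular clock d = 2μt, so t = d/(2μ) = 1.069888 / (2 × 0.02) = 26.75 Myr.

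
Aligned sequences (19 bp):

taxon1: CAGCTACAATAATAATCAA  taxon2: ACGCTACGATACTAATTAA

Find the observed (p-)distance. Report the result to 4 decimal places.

The sequences differ at 5 of 19 positions (sites 1, 2, 8, 12, 17).
p = 5/19 = 0.263157… ≈ 0.2632 (to 4 d.p.).

0.2632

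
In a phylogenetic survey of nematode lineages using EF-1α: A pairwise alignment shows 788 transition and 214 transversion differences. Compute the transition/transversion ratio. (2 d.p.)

3.68

R = 788/214 = 3.682242… ≈ 3.68 (to 2 d.p.).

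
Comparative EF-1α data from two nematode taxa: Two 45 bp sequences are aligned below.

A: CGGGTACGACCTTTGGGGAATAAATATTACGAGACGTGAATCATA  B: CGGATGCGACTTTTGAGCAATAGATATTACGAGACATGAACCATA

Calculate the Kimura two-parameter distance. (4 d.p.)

0.2141

Of 45 sites, 7 differences are transitions and 1 are transversions, so P = 7/45 ≈ 0.155556 and Q = 1/45 ≈ 0.022222.
Under the Kimura two-parameter model, d = −½ ln(1 − 2P − Q) − ¼ ln(1 − 2Q).
1 − 2P − Q = 0.666666, giving −½ ln(0.666666) = 0.202733.
1 − 2Q = 0.955556, giving −¼ ln(0.955556) = 0.011365.
d = 0.202733 + 0.011365 = 0.214098.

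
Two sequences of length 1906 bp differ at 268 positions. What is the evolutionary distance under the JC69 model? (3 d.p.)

p = 268/1906 ≈ 0.140609.
d = −(3/4) ln(1 − 4p/3) = −0.75 ln(1 − 0.187479) = −0.75 ln(0.812521)
  = −0.75 × (-0.207614) = 0.155711 substitutions/site.

0.156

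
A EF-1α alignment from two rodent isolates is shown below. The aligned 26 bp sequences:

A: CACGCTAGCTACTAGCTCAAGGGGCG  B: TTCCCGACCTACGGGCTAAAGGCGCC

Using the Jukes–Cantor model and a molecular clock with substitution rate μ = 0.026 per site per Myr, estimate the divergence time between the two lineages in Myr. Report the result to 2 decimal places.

The sequences differ at 10 of 26 sites (1, 2, 4, 6, 8, 13, 14, 18, 23, 26), so p = 10/26 ≈ 0.384615.
d = −(3/4) ln(1 − 4p/3) = −0.75 ln(1 − 0.51282) = −0.75 ln(0.48718)
  = −0.75 × (-0.719122) = 0.539342 substitutions/site.
Under a molecular clock d = 2μt, so t = d/(2μ) = 0.539342 / (2 × 0.026) = 10.37 Myr.

10.37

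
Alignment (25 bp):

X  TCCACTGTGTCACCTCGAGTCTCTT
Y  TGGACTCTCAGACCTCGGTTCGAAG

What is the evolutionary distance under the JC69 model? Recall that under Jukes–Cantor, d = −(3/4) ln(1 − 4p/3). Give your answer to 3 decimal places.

0.766

The sequences differ at 12 of 25 sites, so p = 12/25 = 0.48.
d = −(3/4) ln(1 − 4p/3) = −0.75 ln(1 − 0.64) = −0.75 ln(0.36)
  = −0.75 × (-1.021651) = 0.766238 substitutions/site.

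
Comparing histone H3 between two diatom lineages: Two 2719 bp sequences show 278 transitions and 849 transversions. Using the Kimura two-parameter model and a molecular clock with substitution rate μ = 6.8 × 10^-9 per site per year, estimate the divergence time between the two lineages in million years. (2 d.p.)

P = 278/2719 ≈ 0.102243 and Q = 849/2719 ≈ 0.312247.
Under the Kimura two-parameter model, d = −½ ln(1 − 2P − Q) − ¼ ln(1 − 2Q).
1 − 2P − Q = 0.483267, giving −½ ln(0.483267) = 0.363593.
1 − 2Q = 0.375506, giving −¼ ln(0.375506) = 0.244870.
d = 0.363593 + 0.244870 = 0.608463.
Under a molecular clock d = 2μt, so t = d/(2μ) = 0.608463 / (2 × 6.8 × 10^-9) = 44.74 million years.

44.74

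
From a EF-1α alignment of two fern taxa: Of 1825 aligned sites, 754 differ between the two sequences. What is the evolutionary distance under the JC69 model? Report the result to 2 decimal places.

p = 754/1825 ≈ 0.413151.
d = −(3/4) ln(1 − 4p/3) = −0.75 ln(1 − 0.550868) = −0.75 ln(0.449132)
  = −0.75 × (-0.800438) = 0.600329 substitutions/site.

0.60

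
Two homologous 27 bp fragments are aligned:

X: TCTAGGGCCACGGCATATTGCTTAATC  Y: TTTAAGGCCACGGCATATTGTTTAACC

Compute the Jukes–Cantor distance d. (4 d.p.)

The sequences differ at 4 of 27 sites (2, 5, 21, 26), so p = 4/27 ≈ 0.148148.
d = −(3/4) ln(1 − 4p/3) = −0.75 ln(1 − 0.197531) = −0.75 ln(0.802469)
  = −0.75 × (-0.220062) = 0.165047 substitutions/site.

0.1650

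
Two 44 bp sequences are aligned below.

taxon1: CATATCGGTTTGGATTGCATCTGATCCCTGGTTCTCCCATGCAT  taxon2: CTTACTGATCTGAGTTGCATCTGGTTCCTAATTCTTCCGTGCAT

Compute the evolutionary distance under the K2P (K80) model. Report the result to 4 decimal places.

0.4315

Of 44 sites, 12 differences are transitions and 1 are transversions, so P = 12/44 ≈ 0.272727 and Q = 1/44 ≈ 0.022727.
Under the Kimura two-parameter model, d = −½ ln(1 − 2P − Q) − ¼ ln(1 − 2Q).
1 − 2P − Q = 0.431819, giving −½ ln(0.431819) = 0.419874.
1 − 2Q = 0.954546, giving −¼ ln(0.954546) = 0.011630.
d = 0.419874 + 0.011630 = 0.431504.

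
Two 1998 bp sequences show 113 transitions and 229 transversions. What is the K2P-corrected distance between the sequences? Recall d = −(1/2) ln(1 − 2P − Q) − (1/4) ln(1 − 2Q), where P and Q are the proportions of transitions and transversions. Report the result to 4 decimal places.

0.1943

P = 113/1998 ≈ 0.056557 and Q = 229/1998 ≈ 0.114615.
Under the Kimura two-parameter model, d = −½ ln(1 − 2P − Q) − ¼ ln(1 − 2Q).
1 − 2P − Q = 0.772271, giving −½ ln(0.772271) = 0.129210.
1 − 2Q = 0.77077, giving −¼ ln(0.77077) = 0.065091.
d = 0.129210 + 0.065091 = 0.194301.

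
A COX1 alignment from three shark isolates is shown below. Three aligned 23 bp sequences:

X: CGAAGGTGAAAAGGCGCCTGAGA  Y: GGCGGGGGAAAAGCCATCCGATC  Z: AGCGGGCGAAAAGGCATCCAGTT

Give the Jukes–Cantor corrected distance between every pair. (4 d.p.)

X–Y: 10/23 sites differ → p ≈ 0.434783, d = −0.75 ln(1 − 0.579711) = 0.650110 ≈ 0.6501.
X–Z: 11/23 sites differ → p ≈ 0.478261, d = −0.75 ln(1 − 0.637681) = 0.761423 ≈ 0.7614.
Y–Z: 6/23 sites differ → p ≈ 0.26087, d = −0.75 ln(1 − 0.347827) = 0.320584 ≈ 0.3206.

d(X,Y) = 0.6501, d(X,Z) = 0.7614, d(Y,Z) = 0.3206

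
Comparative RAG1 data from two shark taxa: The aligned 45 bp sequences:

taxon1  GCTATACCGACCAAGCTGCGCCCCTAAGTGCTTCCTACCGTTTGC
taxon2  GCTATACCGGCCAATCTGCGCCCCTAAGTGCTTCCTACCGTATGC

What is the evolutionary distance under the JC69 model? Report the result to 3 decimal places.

The sequences differ at 3 of 45 sites (10, 15, 42), so p = 3/45 ≈ 0.066667.
d = −(3/4) ln(1 − 4p/3) = −0.75 ln(1 − 0.088889) = −0.75 ln(0.911111)
  = −0.75 × (-0.093091) = 0.069818 substitutions/site.

0.070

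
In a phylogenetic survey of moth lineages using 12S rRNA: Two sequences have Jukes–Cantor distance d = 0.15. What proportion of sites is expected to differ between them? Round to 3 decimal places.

p = (3/4)(1 − e^(−4d/3)) = 0.75 × (1 − e^(-0.2)) = 0.75 × (1 − 0.818731) = 0.135952.

0.136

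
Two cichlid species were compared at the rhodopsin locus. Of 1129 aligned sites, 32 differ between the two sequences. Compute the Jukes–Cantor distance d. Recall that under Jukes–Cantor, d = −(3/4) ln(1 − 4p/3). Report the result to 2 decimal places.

0.03

p = 32/1129 ≈ 0.028344.
d = −(3/4) ln(1 − 4p/3) = −0.75 ln(1 − 0.037792) = −0.75 ln(0.962208)
  = −0.75 × (-0.038525) = 0.028894 substitutions/site.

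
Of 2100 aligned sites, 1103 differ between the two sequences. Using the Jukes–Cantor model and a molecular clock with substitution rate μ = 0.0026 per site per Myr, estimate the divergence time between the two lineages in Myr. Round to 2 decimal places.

p = 1103/2100 ≈ 0.525238.
d = −(3/4) ln(1 − 4p/3) = −0.75 ln(1 − 0.700317) = −0.75 ln(0.299683)
  = −0.75 × (-1.205030) = 0.903773 substitutions/site.
Under a molecular clock d = 2μt, so t = d/(2μ) = 0.903773 / (2 × 0.0026) = 173.80 Myr.

173.80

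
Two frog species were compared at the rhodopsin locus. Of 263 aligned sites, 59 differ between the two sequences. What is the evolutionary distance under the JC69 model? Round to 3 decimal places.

p = 59/263 ≈ 0.224335.
d = −(3/4) ln(1 − 4p/3) = −0.75 ln(1 − 0.299113) = −0.75 ln(0.700887)
  = −0.75 × (-0.355409) = 0.266557 substitutions/site.

0.267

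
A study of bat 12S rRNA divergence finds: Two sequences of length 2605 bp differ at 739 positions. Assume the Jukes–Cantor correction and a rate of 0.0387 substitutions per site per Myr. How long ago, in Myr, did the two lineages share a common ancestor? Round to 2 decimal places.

p = 739/2605 ≈ 0.283685.
d = −(3/4) ln(1 − 4p/3) = −0.75 ln(1 − 0.378247) = −0.75 ln(0.621753)
  = −0.75 × (-0.475212) = 0.356409 substitutions/site.
Under a molecular clock d = 2μt, so t = d/(2μ) = 0.356409 / (2 × 0.0387) = 4.60 Myr.

4.60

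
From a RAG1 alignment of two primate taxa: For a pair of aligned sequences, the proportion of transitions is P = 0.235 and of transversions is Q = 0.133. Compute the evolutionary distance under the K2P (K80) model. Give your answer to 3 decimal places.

0.539

Under the Kimura two-parameter model, d = −½ ln(1 − 2P − Q) − ¼ ln(1 − 2Q).
1 − 2P − Q = 0.397, giving −½ ln(0.397) = 0.461909.
1 − 2Q = 0.734, giving −¼ ln(0.734) = 0.077312.
d = 0.461909 + 0.077312 = 0.539221.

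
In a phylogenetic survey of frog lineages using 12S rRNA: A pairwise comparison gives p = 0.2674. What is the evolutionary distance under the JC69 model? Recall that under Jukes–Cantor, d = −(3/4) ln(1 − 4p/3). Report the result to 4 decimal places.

0.3307

d = −(3/4) ln(1 − 4p/3) = −0.75 ln(1 − 0.356533) = −0.75 ln(0.643467)
  = −0.75 × (-0.440885) = 0.330664 substitutions/site.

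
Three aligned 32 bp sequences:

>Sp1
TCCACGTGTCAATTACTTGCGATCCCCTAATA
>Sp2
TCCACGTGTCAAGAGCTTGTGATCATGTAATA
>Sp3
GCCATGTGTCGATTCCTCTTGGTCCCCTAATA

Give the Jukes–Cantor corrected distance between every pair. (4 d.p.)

Sp1–Sp2: 7/32 sites differ → p = 0.21875, d = −0.75 ln(1 − 0.291667) = 0.258631 ≈ 0.2586.
Sp1–Sp3: 8/32 sites differ → p = 0.25, d = −0.75 ln(1 − 0.333333) = 0.304098 ≈ 0.3041.
Sp2–Sp3: 12/32 sites differ → p = 0.375, d = −0.75 ln(1 − 0.5) = 0.519860 ≈ 0.5199.

d(Sp1,Sp2) = 0.2586, d(Sp1,Sp3) = 0.3041, d(Sp2,Sp3) = 0.5199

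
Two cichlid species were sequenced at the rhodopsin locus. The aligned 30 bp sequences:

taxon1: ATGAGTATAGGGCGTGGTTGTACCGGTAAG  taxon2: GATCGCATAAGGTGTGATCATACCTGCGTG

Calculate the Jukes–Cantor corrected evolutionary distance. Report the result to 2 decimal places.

0.73

The sequences differ at 14 of 30 sites, so p = 14/30 ≈ 0.466667.
d = −(3/4) ln(1 − 4p/3) = −0.75 ln(1 − 0.622223) = −0.75 ln(0.377777)
  = −0.75 × (-0.973451) = 0.730088 substitutions/site.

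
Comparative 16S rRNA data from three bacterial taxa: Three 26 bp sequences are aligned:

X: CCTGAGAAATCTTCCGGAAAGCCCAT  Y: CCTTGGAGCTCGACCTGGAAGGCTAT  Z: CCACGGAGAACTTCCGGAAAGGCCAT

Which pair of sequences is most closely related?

X and Z

X–Y: 10/26 differ, p = 0.385, d = 0.539.
X–Z: 6/26 differ, p = 0.231, d = 0.276.
Y–Z: 9/26 differ, p = 0.346, d = 0.464.
The smallest distance is between X and Z.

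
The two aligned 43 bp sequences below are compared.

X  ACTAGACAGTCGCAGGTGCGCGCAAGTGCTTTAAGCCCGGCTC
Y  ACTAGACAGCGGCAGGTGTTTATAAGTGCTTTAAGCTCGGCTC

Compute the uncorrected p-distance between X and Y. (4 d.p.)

0.1860

The sequences differ at 8 of 43 positions (sites 10, 11, 19, 20, 21, 22, 23, 37).
p = 8/43 = 0.186046… ≈ 0.1860 (to 4 d.p.).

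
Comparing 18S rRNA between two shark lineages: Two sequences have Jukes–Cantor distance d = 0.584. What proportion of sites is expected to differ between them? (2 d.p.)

0.41

p = (3/4)(1 − e^(−4d/3)) = 0.75 × (1 − e^(-0.778667)) = 0.75 × (1 − 0.459017) = 0.405737.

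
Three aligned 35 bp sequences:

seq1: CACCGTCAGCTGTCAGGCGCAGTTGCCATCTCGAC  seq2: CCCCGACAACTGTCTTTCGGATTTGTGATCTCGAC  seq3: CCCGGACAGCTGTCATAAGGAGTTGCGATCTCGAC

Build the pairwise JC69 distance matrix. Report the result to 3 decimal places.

d(seq1,seq2) = 0.360, d(seq1,seq3) = 0.273, d(seq2,seq3) = 0.233

seq1–seq2: 10/35 sites differ → p ≈ 0.285714, d = −0.75 ln(1 − 0.380952) = 0.359679 ≈ 0.360.
seq1–seq3: 8/35 sites differ → p ≈ 0.228571, d = −0.75 ln(1 − 0.304761) = 0.272625 ≈ 0.273.
seq2–seq3: 7/35 sites differ → p = 0.2, d = −0.75 ln(1 − 0.266667) = 0.232617 ≈ 0.233.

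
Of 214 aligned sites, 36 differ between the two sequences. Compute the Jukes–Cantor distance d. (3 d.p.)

0.190

p = 36/214 ≈ 0.168224.
d = −(3/4) ln(1 − 4p/3) = −0.75 ln(1 − 0.224299) = −0.75 ln(0.775701)
  = −0.75 × (-0.253988) = 0.190491 substitutions/site.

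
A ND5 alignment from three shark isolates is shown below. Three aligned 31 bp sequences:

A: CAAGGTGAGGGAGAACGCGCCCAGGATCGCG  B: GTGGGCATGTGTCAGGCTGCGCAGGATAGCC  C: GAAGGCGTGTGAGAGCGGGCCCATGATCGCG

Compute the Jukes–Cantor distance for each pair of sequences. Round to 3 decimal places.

d(A,B) = 0.874, d(A,C) = 0.269, d(B,C) = 0.544

A–B: 16/31 sites differ → p ≈ 0.516129, d = −0.75 ln(1 − 0.688172) = 0.873978 ≈ 0.874.
A–C: 7/31 sites differ → p ≈ 0.225806, d = −0.75 ln(1 − 0.301075) = 0.268659 ≈ 0.269.
B–C: 12/31 sites differ → p ≈ 0.387097, d = −0.75 ln(1 − 0.516129) = 0.544453 ≈ 0.544.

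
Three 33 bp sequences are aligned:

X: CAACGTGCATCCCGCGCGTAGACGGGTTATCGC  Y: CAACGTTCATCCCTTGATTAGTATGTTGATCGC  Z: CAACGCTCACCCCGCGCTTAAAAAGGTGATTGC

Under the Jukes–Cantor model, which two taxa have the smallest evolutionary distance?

X–Y: 10/33 differ, p = 0.303, d = 0.388.
X–Z: 9/33 differ, p = 0.273, d = 0.339.
Y–Z: 10/33 differ, p = 0.303, d = 0.388.
The smallest distance is between X and Z.

X and Z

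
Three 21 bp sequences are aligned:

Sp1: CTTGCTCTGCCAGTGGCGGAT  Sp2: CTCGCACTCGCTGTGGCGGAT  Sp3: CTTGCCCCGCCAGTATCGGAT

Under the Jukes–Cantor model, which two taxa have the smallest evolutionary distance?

Sp1–Sp2: 5/21 differ, p = 0.238, d = 0.286.
Sp1–Sp3: 4/21 differ, p = 0.190, d = 0.220.
Sp2–Sp3: 8/21 differ, p = 0.381, d = 0.532.
The smallest distance is between Sp1 and Sp3.

Sp1 and Sp3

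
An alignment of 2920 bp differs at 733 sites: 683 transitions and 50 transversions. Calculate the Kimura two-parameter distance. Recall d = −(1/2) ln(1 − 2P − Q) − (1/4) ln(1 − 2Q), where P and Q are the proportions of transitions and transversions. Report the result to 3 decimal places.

P = 683/2920 ≈ 0.233904 and Q = 50/2920 ≈ 0.017123.
Under the Kimura two-parameter model, d = −½ ln(1 − 2P − Q) − ¼ ln(1 − 2Q).
1 − 2P − Q = 0.515069, giving −½ ln(0.515069) = 0.331727.
1 − 2Q = 0.965754, giving −¼ ln(0.965754) = 0.008712.
d = 0.331727 + 0.008712 = 0.340439.

0.340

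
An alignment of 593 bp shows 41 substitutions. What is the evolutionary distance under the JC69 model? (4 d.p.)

p = 41/593 ≈ 0.06914.
d = −(3/4) ln(1 − 4p/3) = −0.75 ln(1 − 0.092187) = −0.75 ln(0.907813)
  = −0.75 × (-0.096717) = 0.072538 substitutions/site.

0.0725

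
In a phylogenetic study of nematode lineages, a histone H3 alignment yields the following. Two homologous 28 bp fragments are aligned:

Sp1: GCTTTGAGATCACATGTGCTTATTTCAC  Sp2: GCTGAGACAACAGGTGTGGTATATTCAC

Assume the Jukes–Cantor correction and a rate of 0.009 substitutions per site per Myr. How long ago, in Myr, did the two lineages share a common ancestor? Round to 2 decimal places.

The sequences differ at 10 of 28 sites (4, 5, 8, 10, 13, 14, 19, 21, 22, 23), so p = 10/28 ≈ 0.357143.
d = −(3/4) ln(1 − 4p/3) = −0.75 ln(1 − 0.476191) = −0.75 ln(0.523809)
  = −0.75 × (-0.646628) = 0.484971 substitutions/site.
Under a molecular clock d = 2μt, so t = d/(2μ) = 0.484971 / (2 × 0.009) = 26.94 Myr.

26.94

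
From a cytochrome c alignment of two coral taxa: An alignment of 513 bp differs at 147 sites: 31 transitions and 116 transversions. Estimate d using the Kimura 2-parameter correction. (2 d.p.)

P = 31/513 ≈ 0.060429 and Q = 116/513 ≈ 0.226121.
Under the Kimura two-parameter model, d = −½ ln(1 − 2P − Q) − ¼ ln(1 − 2Q).
1 − 2P − Q = 0.653021, giving −½ ln(0.653021) = 0.213073.
1 − 2Q = 0.547758, giving −¼ ln(0.547758) = 0.150480.
d = 0.213073 + 0.150480 = 0.363553.

0.36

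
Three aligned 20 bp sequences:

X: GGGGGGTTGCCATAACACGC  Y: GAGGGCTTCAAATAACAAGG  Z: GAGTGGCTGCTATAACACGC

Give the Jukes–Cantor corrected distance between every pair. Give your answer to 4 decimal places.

X–Y: 7/20 sites differ → p = 0.35, d = −0.75 ln(1 − 0.466667) = 0.471457 ≈ 0.4715.
X–Z: 4/20 sites differ → p = 0.2, d = −0.75 ln(1 − 0.266667) = 0.232617 ≈ 0.2326.
Y–Z: 8/20 sites differ → p = 0.4, d = −0.75 ln(1 − 0.533333) = 0.571605 ≈ 0.5716.

d(X,Y) = 0.4715, d(X,Z) = 0.2326, d(Y,Z) = 0.5716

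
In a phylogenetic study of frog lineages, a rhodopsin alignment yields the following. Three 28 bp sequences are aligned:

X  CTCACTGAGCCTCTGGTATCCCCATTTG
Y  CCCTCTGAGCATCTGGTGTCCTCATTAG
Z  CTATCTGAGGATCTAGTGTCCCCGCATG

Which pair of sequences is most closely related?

X–Y: 6/28 differ, p = 0.214, d = 0.252.
X–Z: 9/28 differ, p = 0.321, d = 0.420.
Y–Z: 9/28 differ, p = 0.321, d = 0.420.
The smallest distance is between X and Y.

X and Y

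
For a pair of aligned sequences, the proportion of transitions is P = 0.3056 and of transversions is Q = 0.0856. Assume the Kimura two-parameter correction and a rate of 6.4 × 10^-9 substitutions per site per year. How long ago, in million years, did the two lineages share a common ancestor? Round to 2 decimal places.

Under the Kimura two-parameter model, d = −½ ln(1 − 2P − Q) − ¼ ln(1 − 2Q).
1 − 2P − Q = 0.3032, giving −½ ln(0.3032) = 0.596681.
1 − 2Q = 0.8288, giving −¼ ln(0.8288) = 0.046944.
d = 0.596681 + 0.046944 = 0.643625.
Under a molecular clock d = 2μt, so t = d/(2μ) = 0.643625 / (2 × 6.4 × 10^-9) = 50.28 million years.

50.28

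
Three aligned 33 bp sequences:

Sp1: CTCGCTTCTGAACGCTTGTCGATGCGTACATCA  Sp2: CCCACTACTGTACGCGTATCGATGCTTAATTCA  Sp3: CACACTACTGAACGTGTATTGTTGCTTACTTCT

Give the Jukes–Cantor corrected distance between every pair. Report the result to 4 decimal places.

Sp1–Sp2: 9/33 sites differ → p ≈ 0.272727, d = −0.75 ln(1 − 0.363636) = 0.338988 ≈ 0.3390.
Sp1–Sp3: 11/33 sites differ → p ≈ 0.333333, d = −0.75 ln(1 − 0.444444) = 0.440839 ≈ 0.4408.
Sp2–Sp3: 7/33 sites differ → p ≈ 0.212121, d = −0.75 ln(1 − 0.282828) = 0.249330 ≈ 0.2493.

d(Sp1,Sp2) = 0.3390, d(Sp1,Sp3) = 0.4408, d(Sp2,Sp3) = 0.2493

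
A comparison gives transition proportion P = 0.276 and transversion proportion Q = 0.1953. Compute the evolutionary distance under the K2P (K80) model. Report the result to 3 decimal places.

Under the Kimura two-parameter model, d = −½ ln(1 − 2P − Q) − ¼ ln(1 − 2Q).
1 − 2P − Q = 0.2527, giving −½ ln(0.2527) = 0.687776.
1 − 2Q = 0.6094, giving −¼ ln(0.6094) = 0.123820.
d = 0.687776 + 0.123820 = 0.811596.

0.812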